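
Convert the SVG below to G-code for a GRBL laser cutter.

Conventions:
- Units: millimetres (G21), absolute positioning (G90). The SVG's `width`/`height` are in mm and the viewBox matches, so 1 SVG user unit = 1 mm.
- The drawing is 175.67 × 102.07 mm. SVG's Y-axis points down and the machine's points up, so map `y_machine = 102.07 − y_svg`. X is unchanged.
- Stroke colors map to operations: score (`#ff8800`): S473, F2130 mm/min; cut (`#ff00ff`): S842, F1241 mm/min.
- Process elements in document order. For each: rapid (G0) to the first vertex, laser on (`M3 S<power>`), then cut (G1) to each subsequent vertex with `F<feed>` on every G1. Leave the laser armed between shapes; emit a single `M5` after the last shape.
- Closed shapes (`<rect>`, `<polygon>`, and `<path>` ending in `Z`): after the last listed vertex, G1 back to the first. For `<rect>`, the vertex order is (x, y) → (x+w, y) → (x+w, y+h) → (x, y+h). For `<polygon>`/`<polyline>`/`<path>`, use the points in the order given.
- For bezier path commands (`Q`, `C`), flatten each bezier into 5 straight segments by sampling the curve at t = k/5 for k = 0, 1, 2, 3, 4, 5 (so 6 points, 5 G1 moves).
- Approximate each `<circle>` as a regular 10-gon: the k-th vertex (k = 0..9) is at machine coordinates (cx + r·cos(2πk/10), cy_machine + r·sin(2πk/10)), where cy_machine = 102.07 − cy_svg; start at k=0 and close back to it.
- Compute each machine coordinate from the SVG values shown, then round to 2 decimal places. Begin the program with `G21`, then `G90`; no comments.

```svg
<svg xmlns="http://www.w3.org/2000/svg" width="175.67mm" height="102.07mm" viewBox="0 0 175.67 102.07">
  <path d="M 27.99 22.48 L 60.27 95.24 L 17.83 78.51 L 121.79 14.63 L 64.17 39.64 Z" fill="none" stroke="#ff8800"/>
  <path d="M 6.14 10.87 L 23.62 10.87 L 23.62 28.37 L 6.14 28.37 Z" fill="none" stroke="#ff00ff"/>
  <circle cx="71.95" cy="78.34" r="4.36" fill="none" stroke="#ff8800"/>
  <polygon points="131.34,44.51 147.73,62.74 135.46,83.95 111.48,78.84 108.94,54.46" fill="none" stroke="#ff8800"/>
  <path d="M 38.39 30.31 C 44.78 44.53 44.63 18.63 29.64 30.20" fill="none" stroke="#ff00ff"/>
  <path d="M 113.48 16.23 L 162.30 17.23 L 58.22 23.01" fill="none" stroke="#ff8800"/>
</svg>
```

G21
G90
G0 X27.99 Y79.59
M3 S473
G1 X60.27 Y6.83 F2130
G1 X17.83 Y23.56 F2130
G1 X121.79 Y87.44 F2130
G1 X64.17 Y62.43 F2130
G1 X27.99 Y79.59 F2130
G0 X6.14 Y91.20
M3 S842
G1 X23.62 Y91.20 F1241
G1 X23.62 Y73.70 F1241
G1 X6.14 Y73.70 F1241
G1 X6.14 Y91.20 F1241
G0 X76.31 Y23.73
M3 S473
G1 X75.48 Y26.29 F2130
G1 X73.30 Y27.88 F2130
G1 X70.60 Y27.88 F2130
G1 X68.42 Y26.29 F2130
G1 X67.59 Y23.73 F2130
G1 X68.42 Y21.17 F2130
G1 X70.60 Y19.58 F2130
G1 X73.30 Y19.58 F2130
G1 X75.48 Y21.17 F2130
G1 X76.31 Y23.73 F2130
G0 X131.34 Y57.56
M3 S473
G1 X147.73 Y39.33 F2130
G1 X135.46 Y18.12 F2130
G1 X111.48 Y23.23 F2130
G1 X108.94 Y47.61 F2130
G1 X131.34 Y57.56 F2130
G0 X38.39 Y71.76
M3 S842
G1 X41.37 Y67.42 F1241
G1 X42.39 Y68.99 F1241
G1 X41.04 Y72.73 F1241
G1 X36.92 Y74.94 F1241
G1 X29.64 Y71.87 F1241
G0 X113.48 Y85.84
M3 S473
G1 X162.30 Y84.84 F2130
G1 X58.22 Y79.06 F2130
M5

1 u = 1 mm; y_m = 102.07 − y.

[1] `<path>` closed polygon, #ff8800→score S473 F2130: (27.99,79.59) → (60.27,6.83) → (17.83,23.56) → (121.79,87.44) → (64.17,62.43) → (27.99,79.59) (closed)

[2] `<path>` rectangle, #ff00ff→cut S842 F1241: (6.14,91.20) → (23.62,91.20) → (23.62,73.70) → (6.14,73.70) → (6.14,91.20) (closed)

[3] `<circle>` circle, #ff8800→score S473 F2130: (76.31,23.73) → (75.48,26.29) → (73.30,27.88) → (70.60,27.88) → (68.42,26.29) → (67.59,23.73) → (68.42,21.17) → (70.60,19.58) → (73.30,19.58) → (75.48,21.17) → (76.31,23.73) (closed)

[4] `<polygon>` regular polygon, #ff8800→score S473 F2130: (131.34,57.56) → (147.73,39.33) → (135.46,18.12) → (111.48,23.23) → (108.94,47.61) → (131.34,57.56) (closed)

[5] `<path>` cubic bezier, #ff00ff→cut S842 F1241: (38.39,71.76) → (41.37,67.42) → (42.39,68.99) → (41.04,72.73) → (36.92,74.94) → (29.64,71.87)

[6] `<path>` open polyline, #ff8800→score S473 F2130: (113.48,85.84) → (162.30,84.84) → (58.22,79.06)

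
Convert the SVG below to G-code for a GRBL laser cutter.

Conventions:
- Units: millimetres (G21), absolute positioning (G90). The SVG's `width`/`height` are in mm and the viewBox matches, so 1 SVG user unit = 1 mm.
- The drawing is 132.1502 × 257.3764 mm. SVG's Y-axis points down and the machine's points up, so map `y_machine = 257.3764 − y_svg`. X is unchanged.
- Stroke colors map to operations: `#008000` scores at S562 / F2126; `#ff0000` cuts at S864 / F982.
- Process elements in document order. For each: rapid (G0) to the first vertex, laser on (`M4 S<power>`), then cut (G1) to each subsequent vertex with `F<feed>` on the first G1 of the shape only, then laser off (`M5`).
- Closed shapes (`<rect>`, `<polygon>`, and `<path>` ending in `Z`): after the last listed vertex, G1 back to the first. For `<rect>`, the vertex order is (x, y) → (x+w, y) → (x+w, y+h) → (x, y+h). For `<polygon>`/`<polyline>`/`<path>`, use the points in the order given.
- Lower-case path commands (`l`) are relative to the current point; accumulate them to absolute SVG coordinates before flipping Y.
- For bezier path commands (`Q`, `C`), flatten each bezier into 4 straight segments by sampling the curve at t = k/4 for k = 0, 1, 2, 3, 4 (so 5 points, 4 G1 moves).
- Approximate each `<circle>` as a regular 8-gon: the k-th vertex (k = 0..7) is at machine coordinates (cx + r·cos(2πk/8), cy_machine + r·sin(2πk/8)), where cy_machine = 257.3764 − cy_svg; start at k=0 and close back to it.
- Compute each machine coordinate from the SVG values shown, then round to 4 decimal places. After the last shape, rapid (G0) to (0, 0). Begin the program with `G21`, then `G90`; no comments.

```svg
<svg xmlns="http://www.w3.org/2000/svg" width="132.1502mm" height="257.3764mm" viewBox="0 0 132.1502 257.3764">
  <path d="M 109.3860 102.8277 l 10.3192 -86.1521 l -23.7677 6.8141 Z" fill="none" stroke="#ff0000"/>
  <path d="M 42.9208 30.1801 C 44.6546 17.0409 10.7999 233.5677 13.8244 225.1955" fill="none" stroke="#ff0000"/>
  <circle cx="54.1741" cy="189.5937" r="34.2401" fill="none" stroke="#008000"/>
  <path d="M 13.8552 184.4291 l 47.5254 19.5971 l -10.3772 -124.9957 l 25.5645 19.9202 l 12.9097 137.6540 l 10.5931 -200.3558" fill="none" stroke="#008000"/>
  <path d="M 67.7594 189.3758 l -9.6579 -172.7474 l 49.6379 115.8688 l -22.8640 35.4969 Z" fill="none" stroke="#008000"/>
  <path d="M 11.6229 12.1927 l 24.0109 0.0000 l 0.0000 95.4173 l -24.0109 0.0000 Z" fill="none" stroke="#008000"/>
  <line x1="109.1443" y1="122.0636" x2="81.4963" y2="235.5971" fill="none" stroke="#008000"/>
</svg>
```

G21
G90
G0 X109.3860 Y154.5487
M4 S864
G1 X119.7052 Y240.7008 F982
G1 X95.9375 Y233.8867
G1 X109.3860 Y154.5487
M5
G0 X42.9208 Y227.1963
M4 S864
G1 X38.6806 Y201.0909 F982
G1 X27.8886 Y131.4762
G1 X17.3386 Y60.9677
G1 X13.8244 Y32.1809
M5
G0 X88.4142 Y67.7827
M4 S562
G1 X78.3855 Y91.9941 F2126
G1 X54.1741 Y102.0228
G1 X29.9627 Y91.9941
G1 X19.9340 Y67.7827
G1 X29.9627 Y43.5713
G1 X54.1741 Y33.5426
G1 X78.3855 Y43.5713
G1 X88.4142 Y67.7827
M5
G0 X13.8552 Y72.9473
M4 S562
G1 X61.3806 Y53.3502 F2126
G1 X51.0034 Y178.3459
G1 X76.5679 Y158.4257
G1 X89.4776 Y20.7717
G1 X100.0707 Y221.1275
M5
G0 X67.7594 Y68.0006
M4 S562
G1 X58.1015 Y240.7480 F2126
G1 X107.7394 Y124.8792
G1 X84.8754 Y89.3823
G1 X67.7594 Y68.0006
M5
G0 X11.6229 Y245.1837
M4 S562
G1 X35.6338 Y245.1837 F2126
G1 X35.6338 Y149.7664
G1 X11.6229 Y149.7664
G1 X11.6229 Y245.1837
M5
G0 X109.1443 Y135.3128
M4 S562
G1 X81.4963 Y21.7793 F2126
M5
G0 X0.0000 Y0.0000

Since the viewBox matches the mm dimensions, user units are millimetres directly. The only transform is the Y-flip y_m = 257.3764 − y_svg.

Shape 1 is a closed polygon drawn with `<path>`. Its stroke #ff0000 means cut at S864, F982. After flipping Y the toolpath is (109.3860,154.5487) → (119.7052,240.7008) → (95.9375,233.8867) → (109.3860,154.5487), returning to the start.

Shape 2 is a cubic bezier drawn with `<path>`. Its stroke #ff0000 means cut at S864, F982. After flipping Y the toolpath is (42.9208,227.1963) → (38.6806,201.0909) → (27.8886,131.4762) → (17.3386,60.9677) → (13.8244,32.1809).

Shape 3 is a circle drawn with `<circle>`. Its stroke #008000 means score at S562, F2126. After flipping Y the toolpath is (88.4142,67.7827) → (78.3855,91.9941) → (54.1741,102.0228) → (29.9627,91.9941) → (19.9340,67.7827) → (29.9627,43.5713) → (54.1741,33.5426) → (78.3855,43.5713) → (88.4142,67.7827), returning to the start.

Shape 4 is a open polyline drawn with `<path>`. Its stroke #008000 means score at S562, F2126. After flipping Y the toolpath is (13.8552,72.9473) → (61.3806,53.3502) → (51.0034,178.3459) → (76.5679,158.4257) → (89.4776,20.7717) → (100.0707,221.1275).

Shape 5 is a closed polygon drawn with `<path>`. Its stroke #008000 means score at S562, F2126. After flipping Y the toolpath is (67.7594,68.0006) → (58.1015,240.7480) → (107.7394,124.8792) → (84.8754,89.3823) → (67.7594,68.0006), returning to the start.

Shape 6 is a rectangle drawn with `<path>`. Its stroke #008000 means score at S562, F2126. After flipping Y the toolpath is (11.6229,245.1837) → (35.6338,245.1837) → (35.6338,149.7664) → (11.6229,149.7664) → (11.6229,245.1837), returning to the start.

Shape 7 is a line segment drawn with `<line>`. Its stroke #008000 means score at S562, F2126. After flipping Y the toolpath is (109.1443,135.3128) → (81.4963,21.7793).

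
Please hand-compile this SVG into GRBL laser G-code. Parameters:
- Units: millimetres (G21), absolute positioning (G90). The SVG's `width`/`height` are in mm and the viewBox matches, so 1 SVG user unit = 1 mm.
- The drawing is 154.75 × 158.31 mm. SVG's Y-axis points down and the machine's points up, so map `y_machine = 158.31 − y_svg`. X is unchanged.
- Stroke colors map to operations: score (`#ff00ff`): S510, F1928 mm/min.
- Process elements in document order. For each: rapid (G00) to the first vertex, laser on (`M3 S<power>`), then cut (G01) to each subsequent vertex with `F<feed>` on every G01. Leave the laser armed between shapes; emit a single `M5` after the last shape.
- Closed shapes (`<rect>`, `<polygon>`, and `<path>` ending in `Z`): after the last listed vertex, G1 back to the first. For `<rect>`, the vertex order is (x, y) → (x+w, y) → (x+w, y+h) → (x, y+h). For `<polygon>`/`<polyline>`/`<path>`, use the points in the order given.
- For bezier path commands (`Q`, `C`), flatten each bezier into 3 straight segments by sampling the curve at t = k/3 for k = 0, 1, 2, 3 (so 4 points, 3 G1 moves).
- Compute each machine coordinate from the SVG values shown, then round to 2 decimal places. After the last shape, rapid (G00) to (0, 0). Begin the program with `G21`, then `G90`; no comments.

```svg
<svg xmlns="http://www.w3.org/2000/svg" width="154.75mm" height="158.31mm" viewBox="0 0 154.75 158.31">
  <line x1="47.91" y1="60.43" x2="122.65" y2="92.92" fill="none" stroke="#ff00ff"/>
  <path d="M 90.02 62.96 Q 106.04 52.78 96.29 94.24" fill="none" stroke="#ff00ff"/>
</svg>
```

1 u = 1 mm; y_m = 158.31 − y.

[1] `<line>` line segment, #ff00ff→score S510 F1928: (47.91,97.88) → (122.65,65.39)

[2] `<path>` quadratic bezier, #ff00ff→score S510 F1928: (90.02,95.35) → (97.84,96.40) → (99.93,85.97) → (96.29,64.07)

G21
G90
G00 X47.91 Y97.88
M3 S510
G01 X122.65 Y65.39 F1928
G00 X90.02 Y95.35
M3 S510
G01 X97.84 Y96.40 F1928
G01 X99.93 Y85.97 F1928
G01 X96.29 Y64.07 F1928
M5
G00 X0.00 Y0.00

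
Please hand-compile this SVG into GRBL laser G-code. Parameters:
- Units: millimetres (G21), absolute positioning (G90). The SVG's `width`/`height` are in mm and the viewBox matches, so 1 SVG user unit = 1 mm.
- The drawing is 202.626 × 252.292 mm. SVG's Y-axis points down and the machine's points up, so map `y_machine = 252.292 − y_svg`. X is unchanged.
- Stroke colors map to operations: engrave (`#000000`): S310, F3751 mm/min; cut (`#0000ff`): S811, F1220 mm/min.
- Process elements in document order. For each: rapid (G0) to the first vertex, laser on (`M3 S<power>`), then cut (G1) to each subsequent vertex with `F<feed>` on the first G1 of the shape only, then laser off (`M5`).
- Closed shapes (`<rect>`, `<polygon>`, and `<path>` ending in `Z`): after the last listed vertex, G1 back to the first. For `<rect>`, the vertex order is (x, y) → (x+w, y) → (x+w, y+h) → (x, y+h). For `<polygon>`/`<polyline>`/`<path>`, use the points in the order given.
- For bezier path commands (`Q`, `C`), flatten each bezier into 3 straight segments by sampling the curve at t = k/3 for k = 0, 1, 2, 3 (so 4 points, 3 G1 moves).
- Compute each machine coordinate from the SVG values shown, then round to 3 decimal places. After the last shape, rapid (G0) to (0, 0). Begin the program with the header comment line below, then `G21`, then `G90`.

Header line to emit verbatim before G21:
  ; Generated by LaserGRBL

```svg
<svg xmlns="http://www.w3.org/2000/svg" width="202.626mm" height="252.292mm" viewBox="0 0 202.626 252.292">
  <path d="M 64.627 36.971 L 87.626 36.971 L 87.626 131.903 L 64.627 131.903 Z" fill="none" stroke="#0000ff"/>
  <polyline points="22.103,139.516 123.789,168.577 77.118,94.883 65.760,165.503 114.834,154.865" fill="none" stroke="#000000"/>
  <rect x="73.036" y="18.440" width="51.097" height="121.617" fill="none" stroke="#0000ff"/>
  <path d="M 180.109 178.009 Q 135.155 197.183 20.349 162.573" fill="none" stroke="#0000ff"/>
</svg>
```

1 u = 1 mm; y_m = 252.292 − y.

[1] `<path>` rectangle, #0000ff→cut S811 F1220: (64.627,215.321) → (87.626,215.321) → (87.626,120.389) → (64.627,120.389) → (64.627,215.321) (closed)

[2] `<polyline>` open polyline, #000000→engrave S310 F3751: (22.103,112.776) → (123.789,83.715) → (77.118,157.409) → (65.760,86.789) → (114.834,97.427)

[3] `<rect>` rectangle, #0000ff→cut S811 F1220: (73.036,233.852) → (124.133,233.852) → (124.133,112.235) → (73.036,112.235) → (73.036,233.852) (closed)

[4] `<path>` quadratic bezier, #0000ff→cut S811 F1220: (180.109,74.283) → (142.378,67.476) → (89.125,72.622) → (20.349,89.719)

; Generated by LaserGRBL
G21
G90
G0 X64.627 Y215.321
M3 S811
G1 X87.626 Y215.321 F1220
G1 X87.626 Y120.389
G1 X64.627 Y120.389
G1 X64.627 Y215.321
M5
G0 X22.103 Y112.776
M3 S310
G1 X123.789 Y83.715 F3751
G1 X77.118 Y157.409
G1 X65.760 Y86.789
G1 X114.834 Y97.427
M5
G0 X73.036 Y233.852
M3 S811
G1 X124.133 Y233.852 F1220
G1 X124.133 Y112.235
G1 X73.036 Y112.235
G1 X73.036 Y233.852
M5
G0 X180.109 Y74.283
M3 S811
G1 X142.378 Y67.476 F1220
G1 X89.125 Y72.622
G1 X20.349 Y89.719
M5
G0 X0.000 Y0.000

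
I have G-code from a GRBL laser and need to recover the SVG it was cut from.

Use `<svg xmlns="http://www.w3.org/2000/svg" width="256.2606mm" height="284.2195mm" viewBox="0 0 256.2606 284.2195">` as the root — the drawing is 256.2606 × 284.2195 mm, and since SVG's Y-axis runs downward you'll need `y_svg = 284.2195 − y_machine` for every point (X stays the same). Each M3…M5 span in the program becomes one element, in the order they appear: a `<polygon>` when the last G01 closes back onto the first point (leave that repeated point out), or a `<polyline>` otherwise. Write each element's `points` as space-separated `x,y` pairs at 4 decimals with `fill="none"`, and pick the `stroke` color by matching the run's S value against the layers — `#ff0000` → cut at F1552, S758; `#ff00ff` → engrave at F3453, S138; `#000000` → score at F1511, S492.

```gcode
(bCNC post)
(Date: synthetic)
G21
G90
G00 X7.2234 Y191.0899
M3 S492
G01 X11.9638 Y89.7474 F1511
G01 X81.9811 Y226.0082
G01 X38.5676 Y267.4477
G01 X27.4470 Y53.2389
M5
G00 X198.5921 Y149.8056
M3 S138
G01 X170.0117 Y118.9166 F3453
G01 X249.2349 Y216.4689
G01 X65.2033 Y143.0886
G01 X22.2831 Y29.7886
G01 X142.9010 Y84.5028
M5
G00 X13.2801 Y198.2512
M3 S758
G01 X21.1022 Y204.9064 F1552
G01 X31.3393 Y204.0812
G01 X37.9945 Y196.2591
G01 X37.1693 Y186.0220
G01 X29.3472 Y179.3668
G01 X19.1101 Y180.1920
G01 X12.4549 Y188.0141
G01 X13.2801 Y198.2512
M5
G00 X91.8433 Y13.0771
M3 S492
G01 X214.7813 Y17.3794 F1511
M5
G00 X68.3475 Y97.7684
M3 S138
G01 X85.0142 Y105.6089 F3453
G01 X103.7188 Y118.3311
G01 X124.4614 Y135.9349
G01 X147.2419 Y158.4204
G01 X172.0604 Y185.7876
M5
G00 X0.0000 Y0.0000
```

y_svg = 284.2195 − y_m.

[1] S492→`#000000` (score); open run; points: 7.2234,93.1296 11.9638,194.4721 81.9811,58.2113 38.5676,16.7718 27.4470,230.9806

[2] S138→`#ff00ff` (engrave); open run; points: 198.5921,134.4139 170.0117,165.3029 249.2349,67.7506 65.2033,141.1309 22.2831,254.4309 142.9010,199.7167

[3] S758→`#ff0000` (cut); closed run; points: 13.2801,85.9683 21.1022,79.3131 31.3393,80.1383 37.9945,87.9604 37.1693,98.1975 29.3472,104.8527 19.1101,104.0275 12.4549,96.2054

[4] S492→`#000000` (score); open run; points: 91.8433,271.1424 214.7813,266.8401

[5] S138→`#ff00ff` (engrave); open run; points: 68.3475,186.4511 85.0142,178.6106 103.7188,165.8884 124.4614,148.2846 147.2419,125.7991 172.0604,98.4319

<svg xmlns="http://www.w3.org/2000/svg" width="256.2606mm" height="284.2195mm" viewBox="0 0 256.2606 284.2195">
  <polyline points="7.2234,93.1296 11.9638,194.4721 81.9811,58.2113 38.5676,16.7718 27.4470,230.9806" fill="none" stroke="#000000"/>
  <polyline points="198.5921,134.4139 170.0117,165.3029 249.2349,67.7506 65.2033,141.1309 22.2831,254.4309 142.9010,199.7167" fill="none" stroke="#ff00ff"/>
  <polygon points="13.2801,85.9683 21.1022,79.3131 31.3393,80.1383 37.9945,87.9604 37.1693,98.1975 29.3472,104.8527 19.1101,104.0275 12.4549,96.2054" fill="none" stroke="#ff0000"/>
  <polyline points="91.8433,271.1424 214.7813,266.8401" fill="none" stroke="#000000"/>
  <polyline points="68.3475,186.4511 85.0142,178.6106 103.7188,165.8884 124.4614,148.2846 147.2419,125.7991 172.0604,98.4319" fill="none" stroke="#ff00ff"/>
</svg>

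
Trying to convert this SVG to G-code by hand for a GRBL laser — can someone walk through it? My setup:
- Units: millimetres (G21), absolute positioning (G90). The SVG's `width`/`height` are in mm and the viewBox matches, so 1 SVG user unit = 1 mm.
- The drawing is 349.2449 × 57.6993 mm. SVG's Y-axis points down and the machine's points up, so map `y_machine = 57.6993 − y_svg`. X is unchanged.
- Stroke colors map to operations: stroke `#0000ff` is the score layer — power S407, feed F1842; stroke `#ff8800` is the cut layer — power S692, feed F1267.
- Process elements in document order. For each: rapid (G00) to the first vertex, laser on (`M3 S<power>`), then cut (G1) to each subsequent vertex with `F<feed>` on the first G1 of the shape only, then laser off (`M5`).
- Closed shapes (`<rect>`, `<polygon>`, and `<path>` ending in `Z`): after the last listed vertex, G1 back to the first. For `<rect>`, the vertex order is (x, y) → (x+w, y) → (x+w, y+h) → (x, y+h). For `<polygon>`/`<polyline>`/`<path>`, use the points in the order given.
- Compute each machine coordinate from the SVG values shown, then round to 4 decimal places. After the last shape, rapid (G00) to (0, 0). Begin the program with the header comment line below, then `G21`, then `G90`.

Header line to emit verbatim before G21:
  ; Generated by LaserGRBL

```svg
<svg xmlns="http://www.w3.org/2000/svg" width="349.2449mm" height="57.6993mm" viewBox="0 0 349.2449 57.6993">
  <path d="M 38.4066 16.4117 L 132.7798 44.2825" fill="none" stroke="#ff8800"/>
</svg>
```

; Generated by LaserGRBL
G21
G90
G00 X38.4066 Y41.2876
M3 S692
G1 X132.7798 Y13.4168 F1267
M5
G00 X0.0000 Y0.0000

1 u = 1 mm; y_m = 57.6993 − y.

[1] `<path>` line segment, #ff8800→cut S692 F1267: (38.4066,41.2876) → (132.7798,13.4168)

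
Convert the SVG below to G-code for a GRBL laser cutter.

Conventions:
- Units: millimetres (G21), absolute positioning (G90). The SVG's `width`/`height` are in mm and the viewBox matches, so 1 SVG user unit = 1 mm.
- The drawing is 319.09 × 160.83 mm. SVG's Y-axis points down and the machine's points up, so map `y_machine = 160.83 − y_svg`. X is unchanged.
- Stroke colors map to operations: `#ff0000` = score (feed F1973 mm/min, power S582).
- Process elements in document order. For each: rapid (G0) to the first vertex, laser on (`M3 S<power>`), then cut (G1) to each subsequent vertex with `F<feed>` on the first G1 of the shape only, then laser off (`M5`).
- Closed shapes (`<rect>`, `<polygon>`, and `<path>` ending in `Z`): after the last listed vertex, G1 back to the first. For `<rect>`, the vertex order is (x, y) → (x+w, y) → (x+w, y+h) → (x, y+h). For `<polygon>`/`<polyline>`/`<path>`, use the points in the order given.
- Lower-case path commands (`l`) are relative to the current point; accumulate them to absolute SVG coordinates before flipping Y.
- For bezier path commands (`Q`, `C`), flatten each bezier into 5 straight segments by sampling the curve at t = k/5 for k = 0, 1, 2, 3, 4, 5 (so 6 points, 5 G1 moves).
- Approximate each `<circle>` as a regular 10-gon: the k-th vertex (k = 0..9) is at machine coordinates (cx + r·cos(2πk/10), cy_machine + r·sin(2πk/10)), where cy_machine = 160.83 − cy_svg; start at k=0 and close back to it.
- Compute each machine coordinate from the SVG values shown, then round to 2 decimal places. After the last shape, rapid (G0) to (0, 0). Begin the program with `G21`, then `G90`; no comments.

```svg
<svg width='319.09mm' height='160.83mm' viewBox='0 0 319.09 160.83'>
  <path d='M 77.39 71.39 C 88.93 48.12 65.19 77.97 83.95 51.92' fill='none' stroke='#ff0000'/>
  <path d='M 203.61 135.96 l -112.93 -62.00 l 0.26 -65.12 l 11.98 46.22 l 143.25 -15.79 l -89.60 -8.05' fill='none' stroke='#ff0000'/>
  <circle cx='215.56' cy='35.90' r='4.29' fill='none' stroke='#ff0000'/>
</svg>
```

viewBox `0 0 319.09 160.83` with mm width/height → 1 unit = 1 mm. Flip: y_m = 160.83 − y_svg.

**Shape 1** — `<path>` cubic bezier, stroke `#ff0000` → score (S582, F1973). Control points (SVG): P0=(77.39,71.39), P1=(88.93,48.12), P2=(65.19,77.97), P3=(83.95,51.92); sampled at t=k/5. Machine vertices: (77.39,89.44) → (80.70,97.90) → (79.28,98.84) → (76.86,97.50) → (77.17,99.12) → (83.95,108.91). Open path.

**Shape 2** — `<path>` open polyline, stroke `#ff0000` → score (S582, F1973). Machine vertices: (203.61,24.87) → (90.68,86.87) → (90.94,151.99) → (102.92,105.77) → (246.17,121.56) → (156.57,129.61). Open path.

**Shape 3** — `<circle>` circle, stroke `#ff0000` → score (S582, F1973). Machine vertices: (219.85,124.93) → (219.03,127.45) → (216.89,129.01) → (214.23,129.01) → (212.09,127.45) → (211.27,124.93) → (212.09,122.41) → (214.23,120.85) → (216.89,120.85) → (219.03,122.41) → (219.85,124.93). Closed: final G1 returns to the first vertex.

G21
G90
G0 X77.39 Y89.44
M3 S582
G1 X80.70 Y97.90 F1973
G1 X79.28 Y98.84
G1 X76.86 Y97.50
G1 X77.17 Y99.12
G1 X83.95 Y108.91
M5
G0 X203.61 Y24.87
M3 S582
G1 X90.68 Y86.87 F1973
G1 X90.94 Y151.99
G1 X102.92 Y105.77
G1 X246.17 Y121.56
G1 X156.57 Y129.61
M5
G0 X219.85 Y124.93
M3 S582
G1 X219.03 Y127.45 F1973
G1 X216.89 Y129.01
G1 X214.23 Y129.01
G1 X212.09 Y127.45
G1 X211.27 Y124.93
G1 X212.09 Y122.41
G1 X214.23 Y120.85
G1 X216.89 Y120.85
G1 X219.03 Y122.41
G1 X219.85 Y124.93
M5
G0 X0.00 Y0.00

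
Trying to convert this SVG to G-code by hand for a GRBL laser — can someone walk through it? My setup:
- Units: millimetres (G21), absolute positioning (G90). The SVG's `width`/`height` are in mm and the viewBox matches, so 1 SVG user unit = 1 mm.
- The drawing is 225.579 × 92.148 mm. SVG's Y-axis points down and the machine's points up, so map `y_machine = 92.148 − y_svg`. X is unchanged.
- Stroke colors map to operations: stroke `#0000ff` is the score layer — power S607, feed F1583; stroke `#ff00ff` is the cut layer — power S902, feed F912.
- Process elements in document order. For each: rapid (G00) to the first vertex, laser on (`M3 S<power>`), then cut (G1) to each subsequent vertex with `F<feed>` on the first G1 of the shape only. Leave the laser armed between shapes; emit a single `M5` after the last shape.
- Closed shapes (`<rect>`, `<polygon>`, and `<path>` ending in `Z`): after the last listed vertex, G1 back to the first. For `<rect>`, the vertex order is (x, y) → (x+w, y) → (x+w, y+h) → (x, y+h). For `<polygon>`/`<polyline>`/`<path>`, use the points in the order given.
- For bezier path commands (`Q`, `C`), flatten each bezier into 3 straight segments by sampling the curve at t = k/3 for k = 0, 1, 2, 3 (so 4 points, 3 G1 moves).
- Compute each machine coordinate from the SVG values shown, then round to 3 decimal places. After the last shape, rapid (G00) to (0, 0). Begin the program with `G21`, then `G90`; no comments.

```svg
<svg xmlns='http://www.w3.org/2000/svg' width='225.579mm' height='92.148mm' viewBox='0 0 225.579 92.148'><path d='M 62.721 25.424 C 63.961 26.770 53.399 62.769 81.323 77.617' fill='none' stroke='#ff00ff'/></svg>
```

G21
G90
G00 X62.721 Y66.724
M3 S902
G1 X61.890 Y55.894 F912
G1 X64.365 Y34.363
G1 X81.323 Y14.531
M5
G00 X0.000 Y0.000

1 u = 1 mm; y_m = 92.148 − y.

[1] `<path>` cubic bezier, #ff00ff→cut S902 F912: (62.721,66.724) → (61.890,55.894) → (64.365,34.363) → (81.323,14.531)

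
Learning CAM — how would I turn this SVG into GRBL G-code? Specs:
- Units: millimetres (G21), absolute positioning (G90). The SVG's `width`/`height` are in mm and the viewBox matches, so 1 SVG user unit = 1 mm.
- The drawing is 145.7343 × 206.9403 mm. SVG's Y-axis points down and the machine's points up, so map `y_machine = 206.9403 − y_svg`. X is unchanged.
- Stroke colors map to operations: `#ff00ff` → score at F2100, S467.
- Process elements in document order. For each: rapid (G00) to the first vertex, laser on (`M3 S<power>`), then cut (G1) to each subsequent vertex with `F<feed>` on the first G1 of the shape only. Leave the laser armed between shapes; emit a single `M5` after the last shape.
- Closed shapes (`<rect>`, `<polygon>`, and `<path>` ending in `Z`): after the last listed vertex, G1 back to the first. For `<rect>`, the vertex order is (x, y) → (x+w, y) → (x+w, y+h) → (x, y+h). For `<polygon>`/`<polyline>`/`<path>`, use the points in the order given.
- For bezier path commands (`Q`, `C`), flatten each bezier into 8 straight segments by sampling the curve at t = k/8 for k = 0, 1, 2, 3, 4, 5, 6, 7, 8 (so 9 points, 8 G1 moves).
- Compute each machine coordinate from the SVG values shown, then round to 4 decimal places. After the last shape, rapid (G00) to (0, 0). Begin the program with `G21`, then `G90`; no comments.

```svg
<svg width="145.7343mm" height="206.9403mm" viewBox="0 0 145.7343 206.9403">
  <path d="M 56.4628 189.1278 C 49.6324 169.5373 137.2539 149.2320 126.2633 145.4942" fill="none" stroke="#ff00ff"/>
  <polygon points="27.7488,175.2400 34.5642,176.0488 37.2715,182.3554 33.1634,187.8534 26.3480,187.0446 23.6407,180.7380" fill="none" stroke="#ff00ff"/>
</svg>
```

G21
G90
G00 X56.4628 Y17.8125
M3 S467
G1 X57.9518 Y25.1587 F2100
G1 X66.0331 Y32.3694
G1 X78.4444 Y39.2420
G1 X92.9231 Y45.5741
G1 X107.2069 Y51.1630
G1 X119.0331 Y55.8064
G1 X126.1394 Y59.3016
G1 X126.2633 Y61.4461
G00 X27.7488 Y31.7003
M3 S467
G1 X34.5642 Y30.8915 F2100
G1 X37.2715 Y24.5849
G1 X33.1634 Y19.0869
G1 X26.3480 Y19.8957
G1 X23.6407 Y26.2023
G1 X27.7488 Y31.7003
M5
G00 X0.0000 Y0.0000

1 u = 1 mm; y_m = 206.9403 − y.

[1] `<path>` cubic bezier, #ff00ff→score S467 F2100: (56.4628,17.8125) → (57.9518,25.1587) → (66.0331,32.3694) → (78.4444,39.2420) → (92.9231,45.5741) → (107.2069,51.1630) → (119.0331,55.8064) → (126.1394,59.3016) → (126.2633,61.4461)

[2] `<polygon>` regular polygon, #ff00ff→score S467 F2100: (27.7488,31.7003) → (34.5642,30.8915) → (37.2715,24.5849) → (33.1634,19.0869) → (26.3480,19.8957) → (23.6407,26.2023) → (27.7488,31.7003) (closed)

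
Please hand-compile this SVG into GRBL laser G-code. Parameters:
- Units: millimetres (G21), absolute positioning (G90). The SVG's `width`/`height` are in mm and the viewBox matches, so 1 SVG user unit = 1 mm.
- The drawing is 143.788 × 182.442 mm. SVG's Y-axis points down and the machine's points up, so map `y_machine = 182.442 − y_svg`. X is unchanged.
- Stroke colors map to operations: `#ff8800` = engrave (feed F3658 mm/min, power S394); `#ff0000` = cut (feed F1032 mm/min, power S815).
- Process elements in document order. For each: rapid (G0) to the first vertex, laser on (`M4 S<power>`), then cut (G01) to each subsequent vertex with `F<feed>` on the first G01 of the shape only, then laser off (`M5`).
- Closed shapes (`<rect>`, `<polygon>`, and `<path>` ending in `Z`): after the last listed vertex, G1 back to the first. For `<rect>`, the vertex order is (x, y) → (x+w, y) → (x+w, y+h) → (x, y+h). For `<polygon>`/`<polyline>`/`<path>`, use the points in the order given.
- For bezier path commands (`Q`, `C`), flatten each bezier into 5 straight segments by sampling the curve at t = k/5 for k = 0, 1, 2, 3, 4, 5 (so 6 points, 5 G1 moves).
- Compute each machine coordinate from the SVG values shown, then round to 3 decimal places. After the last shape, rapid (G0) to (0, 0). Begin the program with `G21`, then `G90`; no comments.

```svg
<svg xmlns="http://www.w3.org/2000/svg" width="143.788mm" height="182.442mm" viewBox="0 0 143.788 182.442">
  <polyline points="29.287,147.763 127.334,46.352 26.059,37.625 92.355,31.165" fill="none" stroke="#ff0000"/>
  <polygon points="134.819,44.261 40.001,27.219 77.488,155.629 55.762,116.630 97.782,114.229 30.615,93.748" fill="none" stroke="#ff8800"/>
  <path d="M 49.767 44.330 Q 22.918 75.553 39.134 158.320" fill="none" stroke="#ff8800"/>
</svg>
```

G21
G90
G0 X29.287 Y34.679
M4 S815
G01 X127.334 Y136.090 F1032
G01 X26.059 Y144.817
G01 X92.355 Y151.277
M5
G0 X134.819 Y138.181
M4 S394
G01 X40.001 Y155.223 F3658
G01 X77.488 Y26.813
G01 X55.762 Y65.812
G01 X97.782 Y68.213
G01 X30.615 Y88.694
G01 X134.819 Y138.181
M5
G0 X49.767 Y138.112
M4 S394
G01 X40.750 Y123.561 F3658
G01 X35.178 Y104.887
G01 X33.052 Y82.089
G01 X34.370 Y55.167
G01 X39.134 Y24.122
M5
G0 X0.000 Y0.000

viewBox `0 0 143.788 182.442` with mm width/height → 1 unit = 1 mm. Flip: y_m = 182.442 − y_svg.

**Shape 1** — `<polyline>` open polyline, stroke `#ff0000` → cut (S815, F1032). Machine vertices: (29.287,34.679) → (127.334,136.090) → (26.059,144.817) → (92.355,151.277). Open path.

**Shape 2** — `<polygon>` closed polygon, stroke `#ff8800` → engrave (S394, F3658). Machine vertices: (134.819,138.181) → (40.001,155.223) → (77.488,26.813) → (55.762,65.812) → (97.782,68.213) → (30.615,88.694) → (134.819,138.181). Closed: final G1 returns to the first vertex.

**Shape 3** — `<path>` quadratic bezier, stroke `#ff8800` → engrave (S394, F3658). Control points (SVG): P0=(49.767,44.330), P1=(22.918,75.553), P2=(39.134,158.320); sampled at t=k/5. Machine vertices: (49.767,138.112) → (40.750,123.561) → (35.178,104.887) → (33.052,82.089) → (34.370,55.167) → (39.134,24.122). Open path.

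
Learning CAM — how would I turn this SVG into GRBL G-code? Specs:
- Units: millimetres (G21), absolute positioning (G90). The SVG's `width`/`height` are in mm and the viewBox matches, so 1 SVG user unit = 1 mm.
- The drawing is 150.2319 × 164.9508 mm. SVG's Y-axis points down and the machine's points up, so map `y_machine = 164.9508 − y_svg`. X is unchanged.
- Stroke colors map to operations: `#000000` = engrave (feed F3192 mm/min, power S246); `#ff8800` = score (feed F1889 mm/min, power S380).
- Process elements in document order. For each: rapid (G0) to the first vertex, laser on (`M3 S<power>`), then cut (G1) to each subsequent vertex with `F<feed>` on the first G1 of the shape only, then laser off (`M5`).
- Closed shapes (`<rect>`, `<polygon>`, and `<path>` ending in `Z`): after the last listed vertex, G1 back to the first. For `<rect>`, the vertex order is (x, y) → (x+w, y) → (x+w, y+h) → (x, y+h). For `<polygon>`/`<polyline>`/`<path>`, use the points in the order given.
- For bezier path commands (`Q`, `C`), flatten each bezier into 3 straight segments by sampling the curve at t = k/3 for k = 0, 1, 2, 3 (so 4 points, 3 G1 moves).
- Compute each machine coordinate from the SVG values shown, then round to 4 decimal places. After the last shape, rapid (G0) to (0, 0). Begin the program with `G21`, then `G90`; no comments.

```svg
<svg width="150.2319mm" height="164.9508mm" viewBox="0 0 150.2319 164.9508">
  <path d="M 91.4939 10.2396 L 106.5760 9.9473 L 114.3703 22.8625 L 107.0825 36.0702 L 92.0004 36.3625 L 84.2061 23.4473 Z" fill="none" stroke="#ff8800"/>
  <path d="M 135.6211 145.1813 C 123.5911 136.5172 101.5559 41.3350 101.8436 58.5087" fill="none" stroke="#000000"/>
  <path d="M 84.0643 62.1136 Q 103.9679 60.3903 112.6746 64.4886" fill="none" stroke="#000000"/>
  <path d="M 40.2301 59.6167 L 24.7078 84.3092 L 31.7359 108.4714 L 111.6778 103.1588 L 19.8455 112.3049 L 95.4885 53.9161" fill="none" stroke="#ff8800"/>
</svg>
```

G21
G90
G0 X91.4939 Y154.7112
M3 S380
G1 X106.5760 Y155.0035 F1889
G1 X114.3703 Y142.0883
G1 X107.0825 Y128.8806
G1 X92.0004 Y128.5883
G1 X84.2061 Y141.5035
G1 X91.4939 Y154.7112
M5
G0 X135.6211 Y19.7695
M3 S246
G1 X121.4534 Y49.9073 F3192
G1 X107.7995 Y93.5295
G1 X101.8436 Y106.4421
M5
G0 X84.0643 Y102.8372
M3 S246
G1 X96.0893 Y103.3392 F3192
G1 X105.6260 Y102.5476
G1 X112.6746 Y100.4622
M5
G0 X40.2301 Y105.3341
M3 S380
G1 X24.7078 Y80.6416 F1889
G1 X31.7359 Y56.4794
G1 X111.6778 Y61.7920
G1 X19.8455 Y52.6459
G1 X95.4885 Y111.0347
M5
G0 X0.0000 Y0.0000

1 u = 1 mm; y_m = 164.9508 − y.

[1] `<path>` regular polygon, #ff8800→score S380 F1889: (91.4939,154.7112) → (106.5760,155.0035) → (114.3703,142.0883) → (107.0825,128.8806) → (92.0004,128.5883) → (84.2061,141.5035) → (91.4939,154.7112) (closed)

[2] `<path>` cubic bezier, #000000→engrave S246 F3192: (135.6211,19.7695) → (121.4534,49.9073) → (107.7995,93.5295) → (101.8436,106.4421)

[3] `<path>` quadratic bezier, #000000→engrave S246 F3192: (84.0643,102.8372) → (96.0893,103.3392) → (105.6260,102.5476) → (112.6746,100.4622)

[4] `<path>` open polyline, #ff8800→score S380 F1889: (40.2301,105.3341) → (24.7078,80.6416) → (31.7359,56.4794) → (111.6778,61.7920) → (19.8455,52.6459) → (95.4885,111.0347)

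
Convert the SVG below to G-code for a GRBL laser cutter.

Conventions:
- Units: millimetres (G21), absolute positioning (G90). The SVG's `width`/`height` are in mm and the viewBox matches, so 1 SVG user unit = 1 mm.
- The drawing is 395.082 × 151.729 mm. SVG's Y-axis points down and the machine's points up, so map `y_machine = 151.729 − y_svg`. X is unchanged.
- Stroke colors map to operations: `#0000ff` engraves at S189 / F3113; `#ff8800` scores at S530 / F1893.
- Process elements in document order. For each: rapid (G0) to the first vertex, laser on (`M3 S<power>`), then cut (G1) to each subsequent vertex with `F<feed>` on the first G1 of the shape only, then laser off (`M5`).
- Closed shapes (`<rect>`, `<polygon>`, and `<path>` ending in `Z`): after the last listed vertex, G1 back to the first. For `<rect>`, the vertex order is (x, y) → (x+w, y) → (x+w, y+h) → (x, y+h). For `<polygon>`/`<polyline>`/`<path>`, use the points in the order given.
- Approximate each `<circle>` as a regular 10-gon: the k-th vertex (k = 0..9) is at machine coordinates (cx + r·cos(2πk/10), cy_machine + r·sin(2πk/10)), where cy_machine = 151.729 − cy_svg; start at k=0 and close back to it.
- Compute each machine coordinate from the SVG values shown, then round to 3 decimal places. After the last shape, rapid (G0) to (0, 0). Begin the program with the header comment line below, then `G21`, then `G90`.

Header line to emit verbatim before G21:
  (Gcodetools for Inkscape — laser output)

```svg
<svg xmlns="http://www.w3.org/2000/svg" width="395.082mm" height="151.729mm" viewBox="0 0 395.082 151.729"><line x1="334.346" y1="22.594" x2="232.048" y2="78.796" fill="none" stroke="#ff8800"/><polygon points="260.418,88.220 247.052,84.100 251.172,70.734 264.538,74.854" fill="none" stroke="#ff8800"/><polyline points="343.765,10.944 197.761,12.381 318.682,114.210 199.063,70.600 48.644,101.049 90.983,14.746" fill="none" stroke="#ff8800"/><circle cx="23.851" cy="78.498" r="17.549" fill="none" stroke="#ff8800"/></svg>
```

1 u = 1 mm; y_m = 151.729 − y.

[1] `<line>` line segment, #ff8800→score S530 F1893: (334.346,129.135) → (232.048,72.933)

[2] `<polygon>` regular polygon, #ff8800→score S530 F1893: (260.418,63.509) → (247.052,67.629) → (251.172,80.995) → (264.538,76.875) → (260.418,63.509) (closed)

[3] `<polyline>` open polyline, #ff8800→score S530 F1893: (343.765,140.785) → (197.761,139.348) → (318.682,37.519) → (199.063,81.129) → (48.644,50.680) → (90.983,136.983)

[4] `<circle>` circle, #ff8800→score S530 F1893: (41.400,73.231) → (38.048,83.546) → (29.274,89.921) → (18.428,89.921) → (9.654,83.546) → (6.302,73.231) → (9.654,62.916) → (18.428,56.541) → (29.274,56.541) → (38.048,62.916) → (41.400,73.231) (closed)

(Gcodetools for Inkscape — laser output)
G21
G90
G0 X334.346 Y129.135
M3 S530
G1 X232.048 Y72.933 F1893
M5
G0 X260.418 Y63.509
M3 S530
G1 X247.052 Y67.629 F1893
G1 X251.172 Y80.995
G1 X264.538 Y76.875
G1 X260.418 Y63.509
M5
G0 X343.765 Y140.785
M3 S530
G1 X197.761 Y139.348 F1893
G1 X318.682 Y37.519
G1 X199.063 Y81.129
G1 X48.644 Y50.680
G1 X90.983 Y136.983
M5
G0 X41.400 Y73.231
M3 S530
G1 X38.048 Y83.546 F1893
G1 X29.274 Y89.921
G1 X18.428 Y89.921
G1 X9.654 Y83.546
G1 X6.302 Y73.231
G1 X9.654 Y62.916
G1 X18.428 Y56.541
G1 X29.274 Y56.541
G1 X38.048 Y62.916
G1 X41.400 Y73.231
M5
G0 X0.000 Y0.000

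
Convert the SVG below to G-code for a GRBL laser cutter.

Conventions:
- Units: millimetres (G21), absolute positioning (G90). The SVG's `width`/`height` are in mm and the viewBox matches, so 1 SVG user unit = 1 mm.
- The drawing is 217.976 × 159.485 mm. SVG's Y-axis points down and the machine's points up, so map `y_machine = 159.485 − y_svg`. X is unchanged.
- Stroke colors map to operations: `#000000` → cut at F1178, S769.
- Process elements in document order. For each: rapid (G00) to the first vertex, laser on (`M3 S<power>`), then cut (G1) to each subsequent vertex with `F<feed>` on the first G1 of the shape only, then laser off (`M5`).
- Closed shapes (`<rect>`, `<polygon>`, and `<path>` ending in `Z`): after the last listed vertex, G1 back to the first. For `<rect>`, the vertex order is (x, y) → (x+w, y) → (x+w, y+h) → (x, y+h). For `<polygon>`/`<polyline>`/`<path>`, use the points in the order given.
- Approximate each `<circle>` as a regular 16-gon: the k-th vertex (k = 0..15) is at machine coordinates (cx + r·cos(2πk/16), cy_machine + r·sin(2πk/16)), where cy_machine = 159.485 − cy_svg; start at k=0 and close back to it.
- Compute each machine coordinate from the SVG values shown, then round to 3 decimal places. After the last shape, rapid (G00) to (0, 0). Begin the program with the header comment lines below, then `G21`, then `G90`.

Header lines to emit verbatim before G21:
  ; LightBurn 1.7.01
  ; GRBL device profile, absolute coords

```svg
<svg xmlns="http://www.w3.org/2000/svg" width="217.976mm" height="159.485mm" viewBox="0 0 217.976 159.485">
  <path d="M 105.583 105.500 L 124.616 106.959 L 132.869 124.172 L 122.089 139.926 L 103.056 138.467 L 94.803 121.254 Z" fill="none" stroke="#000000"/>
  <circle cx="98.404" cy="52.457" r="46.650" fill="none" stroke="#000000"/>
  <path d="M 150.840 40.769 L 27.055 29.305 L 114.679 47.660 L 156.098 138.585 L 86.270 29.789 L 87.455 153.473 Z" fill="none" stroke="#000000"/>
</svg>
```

Since the viewBox matches the mm dimensions, user units are millimetres directly. The only transform is the Y-flip y_m = 159.485 − y_svg.

Shape 1 is a regular polygon drawn with `<path>`. Its stroke #000000 means cut at S769, F1178. After flipping Y the toolpath is (105.583,53.985) → (124.616,52.526) → (132.869,35.313) → (122.089,19.559) → (103.056,21.018) → (94.803,38.231) → (105.583,53.985), returning to the start.

Shape 2 is a circle drawn with `<circle>`. Its stroke #000000 means cut at S769, F1178. After flipping Y the toolpath is (145.054,107.028) → (141.503,124.880) → (131.391,140.015) → (116.256,150.127) → (98.404,153.678) → (80.552,150.127) → (65.417,140.015) → (55.305,124.880) → (51.754,107.028) → (55.305,89.176) → (65.417,74.041) → (80.552,63.929) → (98.404,60.378) → (116.256,63.929) → (131.391,74.041) → (141.503,89.176) → (145.054,107.028), returning to the start.

Shape 3 is a closed polygon drawn with `<path>`. Its stroke #000000 means cut at S769, F1178. After flipping Y the toolpath is (150.840,118.716) → (27.055,130.180) → (114.679,111.825) → (156.098,20.900) → (86.270,129.696) → (87.455,6.012) → (150.840,118.716), returning to the start.

; LightBurn 1.7.01
; GRBL device profile, absolute coords
G21
G90
G00 X105.583 Y53.985
M3 S769
G1 X124.616 Y52.526 F1178
G1 X132.869 Y35.313
G1 X122.089 Y19.559
G1 X103.056 Y21.018
G1 X94.803 Y38.231
G1 X105.583 Y53.985
M5
G00 X145.054 Y107.028
M3 S769
G1 X141.503 Y124.880 F1178
G1 X131.391 Y140.015
G1 X116.256 Y150.127
G1 X98.404 Y153.678
G1 X80.552 Y150.127
G1 X65.417 Y140.015
G1 X55.305 Y124.880
G1 X51.754 Y107.028
G1 X55.305 Y89.176
G1 X65.417 Y74.041
G1 X80.552 Y63.929
G1 X98.404 Y60.378
G1 X116.256 Y63.929
G1 X131.391 Y74.041
G1 X141.503 Y89.176
G1 X145.054 Y107.028
M5
G00 X150.840 Y118.716
M3 S769
G1 X27.055 Y130.180 F1178
G1 X114.679 Y111.825
G1 X156.098 Y20.900
G1 X86.270 Y129.696
G1 X87.455 Y6.012
G1 X150.840 Y118.716
M5
G00 X0.000 Y0.000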